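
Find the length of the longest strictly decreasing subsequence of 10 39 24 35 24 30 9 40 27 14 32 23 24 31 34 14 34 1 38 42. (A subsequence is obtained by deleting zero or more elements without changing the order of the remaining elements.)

7

One longest decreasing subsequence is 39, 35, 30, 27, 23, 14, 1 (positions 2,4,6,9,12,16,18), of length 7; no longer one exists.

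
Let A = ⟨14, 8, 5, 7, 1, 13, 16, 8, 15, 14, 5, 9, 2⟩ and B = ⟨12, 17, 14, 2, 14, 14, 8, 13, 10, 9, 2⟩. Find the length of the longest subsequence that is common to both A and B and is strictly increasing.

For each value that appears in both, track the longest common increasing run ending there.
The best achievable length is 2; one witness is 8, 13 (A-positions 2,6, B-positions 7,8).

2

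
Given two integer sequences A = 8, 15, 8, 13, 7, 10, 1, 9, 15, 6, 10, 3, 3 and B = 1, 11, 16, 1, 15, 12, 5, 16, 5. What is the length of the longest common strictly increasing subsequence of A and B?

2

For each value that appears in both, track the longest common increasing run ending there.
The best achievable length is 2; one witness is 1, 15 (A-positions 7,9, B-positions 1,5).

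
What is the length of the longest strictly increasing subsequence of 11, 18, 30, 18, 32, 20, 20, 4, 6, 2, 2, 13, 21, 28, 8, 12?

One longest increasing subsequence is 11, 18, 20, 21, 28 (positions 1,2,6,13,14), of length 5; no longer one exists.

5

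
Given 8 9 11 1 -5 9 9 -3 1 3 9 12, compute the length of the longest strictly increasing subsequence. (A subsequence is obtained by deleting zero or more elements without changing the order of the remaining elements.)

One longest increasing subsequence is -5, -3, 1, 3, 9, 12 (positions 5,8,9,10,11,12), of length 6; no longer one exists.

6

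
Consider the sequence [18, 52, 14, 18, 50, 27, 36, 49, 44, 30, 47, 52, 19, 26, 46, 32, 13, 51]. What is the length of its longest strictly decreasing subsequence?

Scanning left to right, the best length ending at each element is: 18→1, 52→1, 14→2, 18→2, 50→2, 27→3, 36→3, 49→3, 44→4, 30→5, 47→4, 52→1, 19→6, 26→6, 46→5, 32→6, 13→7, 51→2.
So the longest decreasing subsequence has length 7, e.g. 52, 50, 49, 44, 30, 19, 13.

7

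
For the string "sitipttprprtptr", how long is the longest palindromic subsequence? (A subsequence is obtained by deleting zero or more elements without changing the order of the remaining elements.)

9

One longest palindromic subsequence is tptrprtpt (positions 3,5,6,9,10,11,12,13,14); it reads the same forward and backward, and the interval DP gives dp[1][15] = 9.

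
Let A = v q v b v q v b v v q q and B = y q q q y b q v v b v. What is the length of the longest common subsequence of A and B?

A longest common subsequence is qbvvbv (length 6); the LCS DP confirms no longer common subsequence exists.

6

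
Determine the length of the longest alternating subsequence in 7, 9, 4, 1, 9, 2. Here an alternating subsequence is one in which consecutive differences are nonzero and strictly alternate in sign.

5

Track the best alternating length ending on an up-step vs a down-step at each position: up/down = 1/1, 2/1, 1/3, 1/3, 4/1, 4/5.
The maximum over both is 5; one such subsequence is 7, 9, 4, 9, 2.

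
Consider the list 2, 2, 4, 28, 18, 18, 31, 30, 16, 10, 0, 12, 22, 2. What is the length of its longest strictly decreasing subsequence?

One longest decreasing subsequence is 28, 18, 16, 10, 0 (positions 4,5,9,10,11), of length 5; no longer one exists.

5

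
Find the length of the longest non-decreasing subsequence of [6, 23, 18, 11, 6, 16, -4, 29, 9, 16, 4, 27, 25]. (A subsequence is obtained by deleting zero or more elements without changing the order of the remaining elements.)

5

Scanning left to right, the best length ending at each element is: 6→1, 23→2, 18→2, 11→2, 6→2, 16→3, -4→1, 29→4, 9→3, 16→4, 4→2, 27→5, 25→5.
So the longest non-decreasing subsequence has length 5, e.g. 6, 11, 16, 16, 27.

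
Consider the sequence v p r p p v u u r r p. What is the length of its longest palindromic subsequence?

One longest palindromic subsequence is pruurp (positions 2,3,7,8,10,11); it reads the same forward and backward, and the interval DP gives dp[1][11] = 6.

6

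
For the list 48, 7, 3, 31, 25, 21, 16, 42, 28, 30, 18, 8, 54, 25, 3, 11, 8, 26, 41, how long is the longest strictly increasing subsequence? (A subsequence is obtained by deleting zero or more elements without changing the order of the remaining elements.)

Scanning left to right, the best length ending at each element is: 48→1, 7→1, 3→1, 31→2, 25→2, 21→2, 16→2, 42→3, 28→3, 30→4, 18→3, 8→2, 54→5, 25→4, 3→1, 11→3, 8→2, 26→5, 41→6.
So the longest increasing subsequence has length 6, e.g. 7, 16, 18, 25, 26, 41.

6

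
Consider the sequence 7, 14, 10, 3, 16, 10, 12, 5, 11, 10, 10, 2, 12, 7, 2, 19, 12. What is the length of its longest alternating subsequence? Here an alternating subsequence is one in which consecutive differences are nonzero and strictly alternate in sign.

13

A longest alternating subsequence is 7, 14, 10, 16, 10, 12, 5, 11, 10, 12, 7, 19, 12 (positions 1,2,3,5,6,7,8,9,10,13,14,16,17); its 12 consecutive differences strictly alternate in sign, and length 13 is optimal.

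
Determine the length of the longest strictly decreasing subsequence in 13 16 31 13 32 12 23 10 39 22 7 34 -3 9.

6

Let dp[i] be the longest decreasing subsequence ending at position i. Then dp = [1, 1, 1, 2, 1, 3, 2, 4, 1, 3, 5, 2, 6, 5].
The maximum is 6; one witness is 16, 13, 12, 10, 7, -3 at positions 2,4,6,8,11,13.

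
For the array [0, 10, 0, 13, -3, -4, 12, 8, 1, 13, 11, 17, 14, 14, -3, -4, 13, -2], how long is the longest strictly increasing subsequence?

One longest increasing subsequence is 0, 10, 12, 13, 17 (positions 1,2,7,10,12), of length 5; no longer one exists.

5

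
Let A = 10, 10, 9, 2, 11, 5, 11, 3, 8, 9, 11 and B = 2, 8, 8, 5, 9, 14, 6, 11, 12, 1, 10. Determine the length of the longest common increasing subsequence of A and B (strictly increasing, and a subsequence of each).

4

For each value that appears in both, track the longest common increasing run ending there.
The best achievable length is 4; one witness is 2, 8, 9, 11 (A-positions 4,9,10,11, B-positions 1,2,5,8).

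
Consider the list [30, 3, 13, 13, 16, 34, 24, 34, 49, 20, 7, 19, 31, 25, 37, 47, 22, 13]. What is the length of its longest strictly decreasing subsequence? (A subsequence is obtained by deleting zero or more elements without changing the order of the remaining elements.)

One longest decreasing subsequence is 30, 24, 20, 19, 13 (positions 1,7,10,12,18), of length 5; no longer one exists.

5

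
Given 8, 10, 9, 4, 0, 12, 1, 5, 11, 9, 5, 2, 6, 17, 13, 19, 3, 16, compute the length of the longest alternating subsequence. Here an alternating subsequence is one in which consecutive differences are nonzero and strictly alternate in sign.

A longest alternating subsequence is 8, 10, 9, 12, 1, 11, 9, 17, 13, 19, 3, 16 (positions 1,2,3,6,7,9,10,14,15,16,17,18); its 11 consecutive differences strictly alternate in sign, and length 12 is optimal.

12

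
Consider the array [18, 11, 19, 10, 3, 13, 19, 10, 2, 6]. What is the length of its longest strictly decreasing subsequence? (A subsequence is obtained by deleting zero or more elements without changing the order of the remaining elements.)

Let dp[i] be the longest decreasing subsequence ending at position i. Then dp = [1, 2, 1, 3, 4, 2, 1, 3, 5, 4].
The maximum is 5; one witness is 18, 11, 10, 3, 2 at positions 1,2,4,5,9.

5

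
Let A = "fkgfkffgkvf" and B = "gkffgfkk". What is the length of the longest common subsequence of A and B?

6

Backtracking the LCS table gives one alignment: g (A3,B1) → k (A5,B2) → f (A6,B3) → f (A7,B4) → g (A8,B5) → k (A9,B8).
So the longest common subsequence has length 6.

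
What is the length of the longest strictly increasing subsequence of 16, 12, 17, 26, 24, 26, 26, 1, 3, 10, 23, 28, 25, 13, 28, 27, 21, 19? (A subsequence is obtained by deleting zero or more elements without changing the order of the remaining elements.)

One longest increasing subsequence is 1, 3, 10, 23, 25, 28 (positions 8,9,10,11,13,15), of length 6; no longer one exists.

6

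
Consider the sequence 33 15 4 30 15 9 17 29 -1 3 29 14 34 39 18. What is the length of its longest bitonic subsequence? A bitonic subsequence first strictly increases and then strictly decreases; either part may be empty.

7

One longest bitonic subsequence is 4, 15, 17, 29, 34, 39, 18 (positions 3,5,7,8,13,14,15): it rises to 39 then falls. Length 7 is optimal.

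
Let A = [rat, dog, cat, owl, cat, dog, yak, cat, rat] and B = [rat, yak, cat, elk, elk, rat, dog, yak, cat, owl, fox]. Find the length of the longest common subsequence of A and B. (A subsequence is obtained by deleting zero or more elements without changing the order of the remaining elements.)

5

Backtracking the LCS table gives one alignment: rat (A1,B1) → cat (A3,B3) → dog (A6,B7) → yak (A7,B8) → cat (A8,B9).
So the longest common subsequence has length 5.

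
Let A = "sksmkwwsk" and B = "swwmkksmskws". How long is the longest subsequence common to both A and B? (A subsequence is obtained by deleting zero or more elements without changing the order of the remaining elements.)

Backtracking the LCS table gives one alignment: s (A1,B1) → k (A2,B6) → s (A3,B7) → m (A4,B8) → k (A5,B10) → w (A7,B11) → s (A8,B12).
So the longest common subsequence has length 7.

7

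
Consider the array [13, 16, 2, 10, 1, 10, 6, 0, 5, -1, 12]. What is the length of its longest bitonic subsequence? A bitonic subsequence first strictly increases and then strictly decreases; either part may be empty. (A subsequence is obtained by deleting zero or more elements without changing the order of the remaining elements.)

Let inc[i] be the LIS ending at i and dec[i] the longest strictly decreasing subsequence starting at i. inc = [1, 2, 1, 2, 1, 2, 2, 1, 2, 1, 3], dec = [5, 5, 4, 4, 3, 4, 3, 2, 2, 1, 1].
max_i inc[i]+dec[i]−1 = 6, with one witness 13, 16, 10, 6, 5, -1.

6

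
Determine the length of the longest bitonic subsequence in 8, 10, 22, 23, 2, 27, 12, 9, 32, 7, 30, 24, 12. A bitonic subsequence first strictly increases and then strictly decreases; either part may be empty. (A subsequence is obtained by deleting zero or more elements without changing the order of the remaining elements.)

Let inc[i] be the LIS ending at i and dec[i] the longest strictly decreasing subsequence starting at i. inc = [1, 2, 3, 4, 1, 5, 3, 2, 6, 2, 6, 5, 3], dec = [2, 3, 4, 4, 1, 4, 3, 2, 4, 1, 3, 2, 1].
max_i inc[i]+dec[i]−1 = 9, with one witness 8, 10, 22, 23, 27, 32, 30, 24, 12.

9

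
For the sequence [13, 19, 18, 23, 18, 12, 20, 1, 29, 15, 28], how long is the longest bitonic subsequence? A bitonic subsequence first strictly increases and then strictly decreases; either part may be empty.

6

One longest bitonic subsequence is 13, 19, 23, 18, 12, 1 (positions 1,2,4,5,6,8): it rises to 23 then falls. Length 6 is optimal.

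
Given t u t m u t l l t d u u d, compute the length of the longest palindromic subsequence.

8

One longest palindromic subsequence is uutlltuu (positions 2,5,6,7,8,9,11,12); it reads the same forward and backward, and the interval DP gives dp[1][13] = 8.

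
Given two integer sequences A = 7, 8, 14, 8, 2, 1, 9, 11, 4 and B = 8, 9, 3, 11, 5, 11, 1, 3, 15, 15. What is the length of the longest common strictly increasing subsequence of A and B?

A longest common strictly increasing subsequence is 8, 9, 11 (length 3); it appears in order in both A and B, and no longer such subsequence exists.

3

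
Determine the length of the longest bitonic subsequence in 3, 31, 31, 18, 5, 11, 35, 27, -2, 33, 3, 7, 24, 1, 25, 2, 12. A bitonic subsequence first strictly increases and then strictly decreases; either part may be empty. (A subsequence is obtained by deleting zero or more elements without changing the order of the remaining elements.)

7

One longest bitonic subsequence is 3, 5, 11, 35, 33, 25, 12 (positions 1,5,6,7,10,15,17): it rises to 35 then falls. Length 7 is optimal.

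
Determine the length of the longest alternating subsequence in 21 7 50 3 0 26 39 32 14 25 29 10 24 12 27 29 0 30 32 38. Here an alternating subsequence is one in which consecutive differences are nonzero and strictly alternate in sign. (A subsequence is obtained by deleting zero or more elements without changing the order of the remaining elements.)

13

Track the best alternating length ending on an up-step vs a down-step at each position: up/down = 1/1, 1/2, 3/1, 1/4, 1/4, 5/4, 5/4, 5/6, 5/6, 7/6, 7/6, 5/8, 9/8, 9/10, 11/8, 11/6, 1/12, 13/6, 13/6, 13/6.
The maximum over both is 13; one such subsequence is 21, 7, 50, 3, 26, 14, 25, 10, 24, 12, 27, 0, 30.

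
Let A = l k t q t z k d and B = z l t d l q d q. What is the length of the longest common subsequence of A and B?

Backtracking the LCS table gives one alignment: l (A1,B2) → t (A3,B3) → q (A4,B6) → d (A8,B7).
So the longest common subsequence has length 4.

4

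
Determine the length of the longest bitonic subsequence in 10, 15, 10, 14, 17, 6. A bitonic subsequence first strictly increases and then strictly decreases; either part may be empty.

One longest bitonic subsequence is 10, 15, 14, 6 (positions 1,2,4,6): it rises to 15 then falls. Length 4 is optimal.

4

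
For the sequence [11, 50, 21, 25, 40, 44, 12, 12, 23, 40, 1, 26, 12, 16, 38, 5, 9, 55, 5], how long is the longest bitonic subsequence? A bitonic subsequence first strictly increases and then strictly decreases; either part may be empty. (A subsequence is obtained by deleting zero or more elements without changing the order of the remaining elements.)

Let inc[i] be the LIS ending at i and dec[i] the longest strictly decreasing subsequence starting at i. inc = [1, 2, 2, 3, 4, 5, 2, 2, 3, 4, 1, 4, 2, 3, 5, 2, 3, 6, 2], dec = [3, 7, 4, 5, 5, 6, 3, 3, 4, 5, 1, 4, 3, 3, 3, 1, 2, 2, 1].
max_i inc[i]+dec[i]−1 = 10, with one witness 11, 21, 25, 40, 44, 40, 26, 16, 9, 5.

10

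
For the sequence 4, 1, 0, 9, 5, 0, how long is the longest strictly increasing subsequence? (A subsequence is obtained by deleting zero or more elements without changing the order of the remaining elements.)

2

One longest increasing subsequence is 4, 9 (positions 1,4), of length 2; no longer one exists.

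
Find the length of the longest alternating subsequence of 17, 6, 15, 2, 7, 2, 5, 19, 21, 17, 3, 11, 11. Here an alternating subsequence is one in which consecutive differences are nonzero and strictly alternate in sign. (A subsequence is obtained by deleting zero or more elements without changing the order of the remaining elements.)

9

A longest alternating subsequence is 17, 6, 15, 2, 7, 2, 5, 3, 11 (positions 1,2,3,4,5,6,7,11,12); its 8 consecutive differences strictly alternate in sign, and length 9 is optimal.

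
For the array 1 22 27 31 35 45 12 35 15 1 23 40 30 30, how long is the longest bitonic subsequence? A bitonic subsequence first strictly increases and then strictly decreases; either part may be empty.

One longest bitonic subsequence is 1, 22, 27, 31, 35, 45, 35, 15, 1 (positions 1,2,3,4,5,6,8,9,10): it rises to 45 then falls. Length 9 is optimal.

9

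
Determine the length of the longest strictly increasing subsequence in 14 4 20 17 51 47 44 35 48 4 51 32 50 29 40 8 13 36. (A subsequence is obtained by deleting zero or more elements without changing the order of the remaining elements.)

5

Let dp[i] be the longest increasing subsequence ending at position i. Then dp = [1, 1, 2, 2, 3, 3, 3, 3, 4, 1, 5, 3, 5, 3, 4, 2, 3, 4].
The maximum is 5; one witness is 14, 20, 47, 48, 51 at positions 1,3,6,9,11.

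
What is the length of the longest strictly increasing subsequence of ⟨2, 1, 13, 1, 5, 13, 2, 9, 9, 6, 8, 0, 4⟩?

4

Scanning left to right, the best length ending at each element is: 2→1, 1→1, 13→2, 1→1, 5→2, 13→3, 2→2, 9→3, 9→3, 6→3, 8→4, 0→1, 4→3.
So the longest increasing subsequence has length 4, e.g. 2, 5, 6, 8.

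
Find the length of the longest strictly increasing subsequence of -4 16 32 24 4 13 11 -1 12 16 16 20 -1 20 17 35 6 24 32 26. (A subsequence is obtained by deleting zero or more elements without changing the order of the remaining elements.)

Let dp[i] be the longest increasing subsequence ending at position i. Then dp = [1, 2, 3, 3, 2, 3, 3, 2, 4, 5, 5, 6, 2, 6, 6, 7, 3, 7, 8, 8].
The maximum is 8; one witness is -4, 4, 11, 12, 16, 20, 24, 32 at positions 1,5,7,9,10,12,18,19.

8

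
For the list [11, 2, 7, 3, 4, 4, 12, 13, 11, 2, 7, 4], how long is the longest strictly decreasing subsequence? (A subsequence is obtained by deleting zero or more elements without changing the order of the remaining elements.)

4

Scanning left to right, the best length ending at each element is: 11→1, 2→2, 7→2, 3→3, 4→3, 4→3, 12→1, 13→1, 11→2, 2→4, 7→3, 4→4.
So the longest decreasing subsequence has length 4, e.g. 11, 7, 3, 2.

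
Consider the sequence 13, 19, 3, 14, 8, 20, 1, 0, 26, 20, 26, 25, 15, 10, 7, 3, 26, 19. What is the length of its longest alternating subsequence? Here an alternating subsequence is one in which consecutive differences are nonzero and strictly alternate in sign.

13

Track the best alternating length ending on an up-step vs a down-step at each position: up/down = 1/1, 2/1, 1/3, 4/3, 4/5, 6/1, 1/7, 1/7, 8/1, 8/9, 10/1, 10/11, 8/11, 8/11, 8/11, 8/11, 12/1, 12/13.
The maximum over both is 13; one such subsequence is 13, 19, 3, 14, 8, 20, 1, 26, 20, 26, 25, 26, 19.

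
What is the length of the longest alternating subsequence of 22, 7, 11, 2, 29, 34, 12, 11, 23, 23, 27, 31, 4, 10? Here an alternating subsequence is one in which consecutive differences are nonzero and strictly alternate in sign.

A longest alternating subsequence is 22, 7, 11, 2, 29, 12, 23, 4, 10 (positions 1,2,3,4,5,7,9,13,14); its 8 consecutive differences strictly alternate in sign, and length 9 is optimal.

9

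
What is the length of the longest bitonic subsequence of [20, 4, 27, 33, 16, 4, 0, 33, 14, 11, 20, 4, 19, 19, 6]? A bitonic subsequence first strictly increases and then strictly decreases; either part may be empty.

Let inc[i] be the LIS ending at i and dec[i] the longest strictly decreasing subsequence starting at i. inc = [1, 1, 2, 3, 2, 1, 1, 3, 2, 2, 3, 2, 3, 3, 3], dec = [5, 2, 5, 5, 4, 2, 1, 4, 3, 2, 3, 1, 2, 2, 1].
max_i inc[i]+dec[i]−1 = 7, with one witness 20, 27, 33, 16, 14, 11, 6.

7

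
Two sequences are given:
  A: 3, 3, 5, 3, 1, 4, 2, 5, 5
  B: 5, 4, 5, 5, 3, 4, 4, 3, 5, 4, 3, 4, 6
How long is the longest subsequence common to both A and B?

5

Backtracking the LCS table gives one alignment: 3 (A1,B5) → 3 (A2,B8) → 5 (A3,B9) → 3 (A4,B11) → 4 (A6,B12).
So the longest common subsequence has length 5.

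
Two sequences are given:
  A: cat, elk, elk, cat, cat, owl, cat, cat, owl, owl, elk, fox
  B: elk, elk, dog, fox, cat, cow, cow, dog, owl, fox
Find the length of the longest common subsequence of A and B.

5

A longest common subsequence is elk, elk, cat, owl, fox (length 5); the LCS DP confirms no longer common subsequence exists.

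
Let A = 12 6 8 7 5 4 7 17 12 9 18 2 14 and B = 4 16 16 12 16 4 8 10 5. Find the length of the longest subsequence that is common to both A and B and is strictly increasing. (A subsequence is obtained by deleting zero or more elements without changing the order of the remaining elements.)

2

A longest common strictly increasing subsequence is 4, 12 (length 2); it appears in order in both A and B, and no longer such subsequence exists.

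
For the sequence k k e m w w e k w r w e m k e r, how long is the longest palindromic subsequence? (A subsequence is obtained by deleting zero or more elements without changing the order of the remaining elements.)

9

Using dp[i][j] = 2 + dp[i+1][j−1] if the ends match, else max(dp[i+1][j], dp[i][j−1]):
dp[1][16] = 9. A witness is emewrweme at positions 3,4,7,9,10,11,12,13,15.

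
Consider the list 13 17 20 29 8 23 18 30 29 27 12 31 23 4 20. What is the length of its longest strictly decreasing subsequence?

One longest decreasing subsequence is 29, 23, 18, 12, 4 (positions 4,6,7,11,14), of length 5; no longer one exists.

5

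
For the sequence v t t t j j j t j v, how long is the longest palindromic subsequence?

7

One longest palindromic subsequence is vtjjjtv (positions 1,4,5,6,7,8,10); it reads the same forward and backward, and the interval DP gives dp[1][10] = 7.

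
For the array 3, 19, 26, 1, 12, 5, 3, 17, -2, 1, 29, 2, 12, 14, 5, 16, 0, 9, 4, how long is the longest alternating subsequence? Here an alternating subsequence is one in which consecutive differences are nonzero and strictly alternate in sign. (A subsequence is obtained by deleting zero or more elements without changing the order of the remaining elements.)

15

Track the best alternating length ending on an up-step vs a down-step at each position: up/down = 1/1, 2/1, 2/1, 1/3, 4/3, 4/5, 4/5, 6/3, 1/7, 8/7, 8/1, 8/9, 10/9, 10/9, 10/11, 12/9, 8/13, 14/13, 14/15.
The maximum over both is 15; one such subsequence is 3, 19, 1, 12, 5, 17, -2, 29, 2, 12, 5, 16, 0, 9, 4.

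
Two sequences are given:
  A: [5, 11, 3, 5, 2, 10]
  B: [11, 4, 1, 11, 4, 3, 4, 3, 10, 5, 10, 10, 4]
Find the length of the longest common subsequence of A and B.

4

Backtracking the LCS table gives one alignment: 11 (A2,B4) → 3 (A3,B8) → 5 (A4,B10) → 10 (A6,B12).
So the longest common subsequence has length 4.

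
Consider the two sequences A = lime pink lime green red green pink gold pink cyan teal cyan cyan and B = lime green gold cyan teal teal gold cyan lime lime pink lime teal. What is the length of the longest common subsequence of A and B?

6

Backtracking the LCS table gives one alignment: lime (A3,B1) → green (A6,B2) → gold (A8,B3) → cyan (A10,B4) → teal (A11,B6) → cyan (A12,B8).
So the longest common subsequence has length 6.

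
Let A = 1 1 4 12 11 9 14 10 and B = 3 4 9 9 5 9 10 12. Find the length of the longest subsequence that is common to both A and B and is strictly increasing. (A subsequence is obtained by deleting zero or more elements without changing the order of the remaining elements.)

3

For each value that appears in both, track the longest common increasing run ending there.
The best achievable length is 3; one witness is 4, 9, 10 (A-positions 3,6,8, B-positions 2,3,7).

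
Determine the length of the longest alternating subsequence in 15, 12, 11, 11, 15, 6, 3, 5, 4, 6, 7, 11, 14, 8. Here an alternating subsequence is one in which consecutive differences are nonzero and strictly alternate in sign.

Track the best alternating length ending on an up-step vs a down-step at each position: up/down = 1/1, 1/2, 1/2, 1/2, 3/1, 1/4, 1/4, 5/4, 5/6, 7/4, 7/4, 7/4, 7/4, 7/8.
The maximum over both is 8; one such subsequence is 15, 12, 15, 3, 5, 4, 11, 8.

8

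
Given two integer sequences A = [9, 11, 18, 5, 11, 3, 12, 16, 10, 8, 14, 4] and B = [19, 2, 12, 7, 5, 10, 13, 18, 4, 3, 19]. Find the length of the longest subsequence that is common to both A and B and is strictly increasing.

For each value that appears in both, track the longest common increasing run ending there.
The best achievable length is 2; one witness is 5, 10 (A-positions 4,9, B-positions 5,6).

2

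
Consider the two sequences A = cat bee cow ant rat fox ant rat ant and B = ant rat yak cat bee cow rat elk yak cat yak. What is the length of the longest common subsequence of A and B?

Backtracking the LCS table gives one alignment: cat (A1,B4) → bee (A2,B5) → cow (A3,B6) → rat (A5,B7).
So the longest common subsequence has length 4.

4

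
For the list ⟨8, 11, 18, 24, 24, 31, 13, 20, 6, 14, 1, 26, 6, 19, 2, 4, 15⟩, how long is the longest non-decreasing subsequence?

Scanning left to right, the best length ending at each element is: 8→1, 11→2, 18→3, 24→4, 24→5, 31→6, 13→3, 20→4, 6→1, 14→4, 1→1, 26→6, 6→2, 19→5, 2→2, 4→3, 15→5.
So the longest non-decreasing subsequence has length 6, e.g. 8, 11, 18, 24, 24, 31.

6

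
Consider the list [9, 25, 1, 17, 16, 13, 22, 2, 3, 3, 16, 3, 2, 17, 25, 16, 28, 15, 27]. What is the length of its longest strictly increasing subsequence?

Scanning left to right, the best length ending at each element is: 9→1, 25→2, 1→1, 17→2, 16→2, 13→2, 22→3, 2→2, 3→3, 3→3, 16→4, 3→3, 2→2, 17→5, 25→6, 16→4, 28→7, 15→4, 27→7.
So the longest increasing subsequence has length 7, e.g. 1, 2, 3, 16, 17, 25, 28.

7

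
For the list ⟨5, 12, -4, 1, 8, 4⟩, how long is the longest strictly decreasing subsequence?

Let dp[i] be the longest decreasing subsequence ending at position i. Then dp = [1, 1, 2, 2, 2, 3].
The maximum is 3; one witness is 12, 8, 4 at positions 2,5,6.

3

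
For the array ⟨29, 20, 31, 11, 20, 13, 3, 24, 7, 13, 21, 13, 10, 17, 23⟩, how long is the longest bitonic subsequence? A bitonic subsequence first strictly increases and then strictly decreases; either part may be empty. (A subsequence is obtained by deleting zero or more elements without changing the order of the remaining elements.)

6

One longest bitonic subsequence is 29, 31, 24, 21, 13, 10 (positions 1,3,8,11,12,13): it rises to 31 then falls. Length 6 is optimal.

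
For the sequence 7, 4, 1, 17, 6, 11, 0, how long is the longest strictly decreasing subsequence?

Scanning left to right, the best length ending at each element is: 7→1, 4→2, 1→3, 17→1, 6→2, 11→2, 0→4.
So the longest decreasing subsequence has length 4, e.g. 7, 4, 1, 0.

4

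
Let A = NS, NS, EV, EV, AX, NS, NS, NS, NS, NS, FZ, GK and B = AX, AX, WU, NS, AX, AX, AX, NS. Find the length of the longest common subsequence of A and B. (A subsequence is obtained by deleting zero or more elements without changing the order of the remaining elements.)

Backtracking the LCS table gives one alignment: NS (A1,B4) → AX (A5,B7) → NS (A10,B8).
So the longest common subsequence has length 3.

3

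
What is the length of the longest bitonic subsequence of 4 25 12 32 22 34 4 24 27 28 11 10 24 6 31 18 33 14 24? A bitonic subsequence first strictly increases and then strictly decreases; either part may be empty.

One longest bitonic subsequence is 4, 12, 22, 24, 27, 28, 24, 18, 14 (positions 1,3,5,8,9,10,13,16,18): it rises to 28 then falls. Length 9 is optimal.

9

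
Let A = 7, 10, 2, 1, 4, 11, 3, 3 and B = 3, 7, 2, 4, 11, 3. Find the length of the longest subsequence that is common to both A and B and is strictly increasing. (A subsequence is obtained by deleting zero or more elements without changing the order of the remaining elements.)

A longest common strictly increasing subsequence is 2, 4, 11 (length 3); it appears in order in both A and B, and no longer such subsequence exists.

3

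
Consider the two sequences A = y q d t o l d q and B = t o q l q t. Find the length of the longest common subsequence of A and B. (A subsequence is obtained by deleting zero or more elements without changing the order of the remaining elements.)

4

Backtracking the LCS table gives one alignment: t (A4,B1) → o (A5,B2) → l (A6,B4) → q (A8,B5).
So the longest common subsequence has length 4.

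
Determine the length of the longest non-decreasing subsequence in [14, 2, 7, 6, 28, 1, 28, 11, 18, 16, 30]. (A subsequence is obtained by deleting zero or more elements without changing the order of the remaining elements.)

Let dp[i] be the longest non-decreasing subsequence ending at position i. Then dp = [1, 1, 2, 2, 3, 1, 4, 3, 4, 4, 5].
The maximum is 5; one witness is 2, 7, 28, 28, 30 at positions 2,3,5,7,11.

5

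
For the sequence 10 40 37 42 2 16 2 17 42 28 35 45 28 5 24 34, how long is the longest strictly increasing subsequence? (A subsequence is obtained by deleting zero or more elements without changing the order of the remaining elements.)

6

Let dp[i] be the longest increasing subsequence ending at position i. Then dp = [1, 2, 2, 3, 1, 2, 1, 3, 4, 4, 5, 6, 4, 2, 4, 5].
The maximum is 6; one witness is 10, 16, 17, 28, 35, 45 at positions 1,6,8,10,11,12.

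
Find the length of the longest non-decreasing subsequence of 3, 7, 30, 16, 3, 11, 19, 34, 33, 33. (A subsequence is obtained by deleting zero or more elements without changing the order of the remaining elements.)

Scanning left to right, the best length ending at each element is: 3→1, 7→2, 30→3, 16→3, 3→2, 11→3, 19→4, 34→5, 33→5, 33→6.
So the longest non-decreasing subsequence has length 6, e.g. 3, 7, 16, 19, 33, 33.

6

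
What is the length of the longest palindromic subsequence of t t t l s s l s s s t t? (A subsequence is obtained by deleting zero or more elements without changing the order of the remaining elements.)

9

One longest palindromic subsequence is ttssssstt (positions 1,2,5,6,8,9,10,11,12); it reads the same forward and backward, and the interval DP gives dp[1][12] = 9.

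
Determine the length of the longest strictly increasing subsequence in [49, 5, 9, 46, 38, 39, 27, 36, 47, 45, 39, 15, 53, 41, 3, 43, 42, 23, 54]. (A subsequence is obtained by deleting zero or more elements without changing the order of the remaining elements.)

Let dp[i] be the longest increasing subsequence ending at position i. Then dp = [1, 1, 2, 3, 3, 4, 3, 4, 5, 5, 5, 3, 6, 6, 1, 7, 7, 4, 8].
The maximum is 8; one witness is 5, 9, 27, 36, 39, 41, 43, 54 at positions 2,3,7,8,11,14,16,19.

8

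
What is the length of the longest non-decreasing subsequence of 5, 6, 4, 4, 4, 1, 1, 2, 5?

4

Let dp[i] be the longest non-decreasing subsequence ending at position i. Then dp = [1, 2, 1, 2, 3, 1, 2, 3, 4].
The maximum is 4; one witness is 4, 4, 4, 5 at positions 3,4,5,9.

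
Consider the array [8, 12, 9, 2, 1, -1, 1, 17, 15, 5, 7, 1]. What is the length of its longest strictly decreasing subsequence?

5

Let dp[i] be the longest decreasing subsequence ending at position i. Then dp = [1, 1, 2, 3, 4, 5, 4, 1, 2, 3, 3, 4].
The maximum is 5; one witness is 12, 9, 2, 1, -1 at positions 2,3,4,5,6.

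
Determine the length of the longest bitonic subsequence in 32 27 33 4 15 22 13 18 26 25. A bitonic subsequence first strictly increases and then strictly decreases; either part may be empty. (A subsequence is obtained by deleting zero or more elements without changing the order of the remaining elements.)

5

One longest bitonic subsequence is 4, 15, 22, 26, 25 (positions 4,5,6,9,10): it rises to 26 then falls. Length 5 is optimal.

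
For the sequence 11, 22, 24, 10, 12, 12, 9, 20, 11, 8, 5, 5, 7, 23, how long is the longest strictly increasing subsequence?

Scanning left to right, the best length ending at each element is: 11→1, 22→2, 24→3, 10→1, 12→2, 12→2, 9→1, 20→3, 11→2, 8→1, 5→1, 5→1, 7→2, 23→4.
So the longest increasing subsequence has length 4, e.g. 11, 12, 20, 23.

4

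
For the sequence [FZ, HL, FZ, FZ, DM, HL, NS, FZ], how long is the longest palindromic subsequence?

6

Using dp[i][j] = 2 + dp[i+1][j−1] if the ends match, else max(dp[i+1][j], dp[i][j−1]):
dp[1][8] = 6. A witness is FZ HL FZ FZ HL FZ at positions 1,2,3,4,6,8.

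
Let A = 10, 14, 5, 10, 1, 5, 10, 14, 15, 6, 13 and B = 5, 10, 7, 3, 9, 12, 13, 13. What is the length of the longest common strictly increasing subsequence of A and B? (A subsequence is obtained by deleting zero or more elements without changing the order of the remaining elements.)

3

For each value that appears in both, track the longest common increasing run ending there.
The best achievable length is 3; one witness is 5, 10, 13 (A-positions 3,4,11, B-positions 1,2,7).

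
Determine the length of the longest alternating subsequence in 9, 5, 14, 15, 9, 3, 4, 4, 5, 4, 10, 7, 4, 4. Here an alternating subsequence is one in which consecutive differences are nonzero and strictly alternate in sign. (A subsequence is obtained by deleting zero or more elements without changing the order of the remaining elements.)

A longest alternating subsequence is 9, 5, 14, 3, 5, 4, 10, 7 (positions 1,2,3,6,9,10,11,12); its 7 consecutive differences strictly alternate in sign, and length 8 is optimal.

8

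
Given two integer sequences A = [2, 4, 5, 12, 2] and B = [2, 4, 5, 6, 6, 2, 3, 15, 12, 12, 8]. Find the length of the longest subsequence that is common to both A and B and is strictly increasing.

A longest common strictly increasing subsequence is 2, 4, 5, 12 (length 4); it appears in order in both A and B, and no longer such subsequence exists.

4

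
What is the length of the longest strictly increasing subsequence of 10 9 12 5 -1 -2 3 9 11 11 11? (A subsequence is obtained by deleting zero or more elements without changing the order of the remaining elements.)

Let dp[i] be the longest increasing subsequence ending at position i. Then dp = [1, 1, 2, 1, 1, 1, 2, 3, 4, 4, 4].
The maximum is 4; one witness is -1, 3, 9, 11 at positions 5,7,8,9.

4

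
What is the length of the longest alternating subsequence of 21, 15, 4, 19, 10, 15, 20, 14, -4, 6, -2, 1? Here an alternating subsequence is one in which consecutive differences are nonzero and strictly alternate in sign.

Track the best alternating length ending on an up-step vs a down-step at each position: up/down = 1/1, 1/2, 1/2, 3/2, 3/4, 5/4, 5/2, 5/6, 1/6, 7/6, 7/8, 9/8.
The maximum over both is 9; one such subsequence is 21, 15, 19, 10, 15, -4, 6, -2, 1.

9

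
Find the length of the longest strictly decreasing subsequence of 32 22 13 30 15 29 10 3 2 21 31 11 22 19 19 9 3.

Scanning left to right, the best length ending at each element is: 32→1, 22→2, 13→3, 30→2, 15→3, 29→3, 10→4, 3→5, 2→6, 21→4, 31→2, 11→5, 22→4, 19→5, 19→5, 9→6, 3→7.
So the longest decreasing subsequence has length 7, e.g. 32, 30, 29, 21, 11, 9, 3.

7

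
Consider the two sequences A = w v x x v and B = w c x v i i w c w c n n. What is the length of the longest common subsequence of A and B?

A longest common subsequence is wxv (length 3); the LCS DP confirms no longer common subsequence exists.

3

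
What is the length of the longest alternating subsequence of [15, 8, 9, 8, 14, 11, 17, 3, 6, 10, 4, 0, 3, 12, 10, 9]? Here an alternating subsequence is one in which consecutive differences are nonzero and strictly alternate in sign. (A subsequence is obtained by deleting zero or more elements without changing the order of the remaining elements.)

12

Track the best alternating length ending on an up-step vs a down-step at each position: up/down = 1/1, 1/2, 3/2, 1/4, 5/2, 5/6, 7/1, 1/8, 9/8, 9/8, 9/10, 1/10, 11/10, 11/8, 11/12, 11/12.
The maximum over both is 12; one such subsequence is 15, 8, 9, 8, 14, 11, 17, 3, 6, 4, 12, 10.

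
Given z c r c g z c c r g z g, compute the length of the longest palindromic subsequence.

7

Using dp[i][j] = 2 + dp[i+1][j−1] if the ends match, else max(dp[i+1][j], dp[i][j−1]):
dp[1][12] = 7. A witness is zrcccrz at positions 1,3,4,7,8,9,11.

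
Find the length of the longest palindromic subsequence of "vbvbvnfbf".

One longest palindromic subsequence is bvbvb (positions 2,3,4,5,8); it reads the same forward and backward, and the interval DP gives dp[1][9] = 5.

5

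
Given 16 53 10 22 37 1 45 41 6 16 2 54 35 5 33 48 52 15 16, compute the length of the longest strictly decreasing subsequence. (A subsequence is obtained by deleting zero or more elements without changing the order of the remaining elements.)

6

Let dp[i] be the longest decreasing subsequence ending at position i. Then dp = [1, 1, 2, 2, 2, 3, 2, 3, 4, 4, 5, 1, 4, 5, 5, 2, 2, 6, 6].
The maximum is 6; one witness is 53, 45, 41, 35, 33, 15 at positions 2,7,8,13,15,18.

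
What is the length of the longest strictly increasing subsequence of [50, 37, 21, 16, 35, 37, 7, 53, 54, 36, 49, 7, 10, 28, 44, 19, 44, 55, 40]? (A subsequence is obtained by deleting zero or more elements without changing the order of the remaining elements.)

Let dp[i] be the longest increasing subsequence ending at position i. Then dp = [1, 1, 1, 1, 2, 3, 1, 4, 5, 3, 4, 1, 2, 3, 4, 3, 4, 6, 4].
The maximum is 6; one witness is 21, 35, 37, 53, 54, 55 at positions 3,5,6,8,9,18.

6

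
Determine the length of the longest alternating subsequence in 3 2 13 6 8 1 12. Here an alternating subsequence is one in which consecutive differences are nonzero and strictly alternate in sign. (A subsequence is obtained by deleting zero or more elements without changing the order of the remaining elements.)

7

A longest alternating subsequence is 3, 2, 13, 6, 8, 1, 12 (positions 1,2,3,4,5,6,7); its 6 consecutive differences strictly alternate in sign, and length 7 is optimal.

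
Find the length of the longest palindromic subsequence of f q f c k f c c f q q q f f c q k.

Using dp[i][j] = 2 + dp[i+1][j−1] if the ends match, else max(dp[i+1][j], dp[i][j−1]):
dp[1][17] = 11. A witness is qcffqqqffcq at positions 2,4,6,9,10,11,12,13,14,15,16.

11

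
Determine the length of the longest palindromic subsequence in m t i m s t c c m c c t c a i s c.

9

One longest palindromic subsequence is stccmccts (positions 5,6,7,8,9,10,11,12,16); it reads the same forward and backward, and the interval DP gives dp[1][17] = 9.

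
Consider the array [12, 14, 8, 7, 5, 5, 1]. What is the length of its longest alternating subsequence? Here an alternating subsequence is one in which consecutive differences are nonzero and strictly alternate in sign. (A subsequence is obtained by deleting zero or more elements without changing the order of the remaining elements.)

A longest alternating subsequence is 12, 14, 8 (positions 1,2,3); its 2 consecutive differences strictly alternate in sign, and length 3 is optimal.

3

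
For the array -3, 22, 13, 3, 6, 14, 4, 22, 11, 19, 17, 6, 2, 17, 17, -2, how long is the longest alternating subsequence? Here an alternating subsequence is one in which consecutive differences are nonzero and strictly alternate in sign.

Track the best alternating length ending on an up-step vs a down-step at each position: up/down = 1/1, 2/1, 2/3, 2/3, 4/3, 4/3, 4/5, 6/1, 6/7, 8/7, 8/9, 6/9, 2/9, 10/9, 10/9, 2/11.
The maximum over both is 11; one such subsequence is -3, 22, 3, 6, 4, 22, 11, 19, 6, 17, -2.

11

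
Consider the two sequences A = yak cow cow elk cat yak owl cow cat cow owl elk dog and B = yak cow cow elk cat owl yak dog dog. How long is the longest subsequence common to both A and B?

7

Backtracking the LCS table gives one alignment: yak (A1,B1) → cow (A2,B2) → cow (A3,B3) → elk (A4,B4) → cat (A5,B5) → yak (A6,B7) → dog (A13,B9).
So the longest common subsequence has length 7.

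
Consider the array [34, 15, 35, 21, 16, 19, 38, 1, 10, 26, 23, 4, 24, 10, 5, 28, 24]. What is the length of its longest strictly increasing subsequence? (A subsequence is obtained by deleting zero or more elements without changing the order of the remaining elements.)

Let dp[i] be the longest increasing subsequence ending at position i. Then dp = [1, 1, 2, 2, 2, 3, 4, 1, 2, 4, 4, 2, 5, 3, 3, 6, 5].
The maximum is 6; one witness is 15, 16, 19, 23, 24, 28 at positions 2,5,6,11,13,16.

6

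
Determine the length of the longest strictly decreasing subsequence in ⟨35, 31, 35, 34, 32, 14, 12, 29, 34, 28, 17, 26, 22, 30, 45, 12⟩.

Scanning left to right, the best length ending at each element is: 35→1, 31→2, 35→1, 34→2, 32→3, 14→4, 12→5, 29→4, 34→2, 28→5, 17→6, 26→6, 22→7, 30→4, 45→1, 12→8.
So the longest decreasing subsequence has length 8, e.g. 35, 34, 32, 29, 28, 26, 22, 12.

8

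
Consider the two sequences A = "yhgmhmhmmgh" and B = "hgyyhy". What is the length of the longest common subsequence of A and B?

3

A longest common subsequence is hgh (length 3); the LCS DP confirms no longer common subsequence exists.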